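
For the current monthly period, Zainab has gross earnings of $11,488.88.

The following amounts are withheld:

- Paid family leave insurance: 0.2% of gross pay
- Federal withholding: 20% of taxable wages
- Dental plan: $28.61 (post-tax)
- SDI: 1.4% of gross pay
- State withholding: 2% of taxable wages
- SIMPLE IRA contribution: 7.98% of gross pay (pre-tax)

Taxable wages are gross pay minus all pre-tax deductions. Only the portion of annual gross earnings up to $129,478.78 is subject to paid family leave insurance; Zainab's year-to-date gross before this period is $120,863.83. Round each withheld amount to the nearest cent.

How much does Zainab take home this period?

$8,039.54

SIMPLE IRA contribution: $11,488.88 × 0.0798 = $916.81
Taxable wages = $11,488.88 − $916.81 = $10,572.07
State withholding: $10,572.07 × 0.02 = $211.44
Federal withholding: $10,572.07 × 0.2 = $2,114.41
Paid family leave insurance: only $129,478.78 − $120,863.83 = $8,614.95 of this check is subject → $8,614.95 × 0.002 = $17.23
SDI: $11,488.88 × 0.014 = $160.84
Dental plan: $28.61
Total deductions = $916.81 + $211.44 + $2,114.41 + $17.23 + $160.84 + $28.61 = $3,449.34
Net pay = $11,488.88 − $3,449.34 = $8,039.54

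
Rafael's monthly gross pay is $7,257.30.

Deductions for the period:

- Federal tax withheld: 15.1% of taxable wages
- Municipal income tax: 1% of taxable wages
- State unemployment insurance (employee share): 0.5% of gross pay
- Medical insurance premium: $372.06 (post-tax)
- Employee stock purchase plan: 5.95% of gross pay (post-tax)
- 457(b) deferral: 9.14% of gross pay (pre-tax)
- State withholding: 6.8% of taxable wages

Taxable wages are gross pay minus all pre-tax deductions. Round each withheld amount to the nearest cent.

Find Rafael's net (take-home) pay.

$4,243.80

457(b) deferral: $7,257.30 × 0.0914 = $663.32
Taxable wages = $7,257.30 − $663.32 = $6,593.98
Federal tax withheld: $6,593.98 × 0.151 = $995.69
State withholding: $6,593.98 × 0.068 = $448.39
Municipal income tax: $6,593.98 × 0.01 = $65.94
State unemployment insurance (employee share): $7,257.30 × 0.005 = $36.29
Medical insurance premium: $372.06
Employee stock purchase plan: $7,257.30 × 0.0595 = $431.81
Total deductions = $663.32 + $995.69 + $448.39 + $65.94 + $36.29 + $372.06 + $431.81 = $3,013.50
Net pay = $7,257.30 − $3,013.50 = $4,243.80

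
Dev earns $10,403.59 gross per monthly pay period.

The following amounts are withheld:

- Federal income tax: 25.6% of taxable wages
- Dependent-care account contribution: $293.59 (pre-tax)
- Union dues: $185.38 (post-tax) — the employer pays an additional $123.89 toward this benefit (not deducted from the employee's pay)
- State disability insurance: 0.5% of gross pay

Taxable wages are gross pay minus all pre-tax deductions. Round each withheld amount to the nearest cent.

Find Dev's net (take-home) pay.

Dependent-care account contribution: $293.59
Taxable wages = $10,403.59 − $293.59 = $10,110.00
Federal income tax: $10,110.00 × 0.256 = $2,588.16
State disability insurance: $10,403.59 × 0.005 = $52.02
Union dues: $185.38
(Employer's $123.89 toward union dues is not withheld from the employee.)
Total deductions = $293.59 + $2,588.16 + $52.02 + $185.38 = $3,119.15
Net pay = $10,403.59 − $3,119.15 = $7,284.44

$7,284.44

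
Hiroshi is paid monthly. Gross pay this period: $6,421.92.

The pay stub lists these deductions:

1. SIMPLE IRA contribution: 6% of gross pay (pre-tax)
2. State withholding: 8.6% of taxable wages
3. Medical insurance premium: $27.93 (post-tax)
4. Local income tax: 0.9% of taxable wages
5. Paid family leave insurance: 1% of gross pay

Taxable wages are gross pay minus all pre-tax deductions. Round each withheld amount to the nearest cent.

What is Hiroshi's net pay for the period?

SIMPLE IRA contribution: $6,421.92 × 0.06 = $385.32
Taxable wages = $6,421.92 − $385.32 = $6,036.60
State withholding: $6,036.60 × 0.086 = $519.15
Local income tax: $6,036.60 × 0.009 = $54.33
Paid family leave insurance: $6,421.92 × 0.01 = $64.22
Medical insurance premium: $27.93
Total deductions = $385.32 + $519.15 + $54.33 + $64.22 + $27.93 = $1,050.95
Net pay = $6,421.92 − $1,050.95 = $5,370.97

$5,370.97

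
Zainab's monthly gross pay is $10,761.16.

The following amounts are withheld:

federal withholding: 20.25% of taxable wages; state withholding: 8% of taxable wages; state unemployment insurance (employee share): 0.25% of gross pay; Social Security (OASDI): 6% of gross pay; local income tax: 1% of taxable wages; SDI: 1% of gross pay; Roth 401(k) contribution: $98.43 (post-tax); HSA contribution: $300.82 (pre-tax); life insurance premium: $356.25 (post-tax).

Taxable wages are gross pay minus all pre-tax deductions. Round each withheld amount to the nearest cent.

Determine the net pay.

HSA contribution: $300.82
Taxable wages = $10,761.16 − $300.82 = $10,460.34
Local income tax: $10,460.34 × 0.01 = $104.60
State withholding: $10,460.34 × 0.08 = $836.83
Federal withholding: $10,460.34 × 0.2025 = $2,118.22
Social Security (OASDI): $10,761.16 × 0.06 = $645.67
SDI: $10,761.16 × 0.01 = $107.61
State unemployment insurance (employee share): $10,761.16 × 0.0025 = $26.90
Life insurance premium: $356.25
Roth 401(k) contribution: $98.43
Total deductions = $300.82 + $104.60 + $836.83 + $2,118.22 + $645.67 + $107.61 + $26.90 + $356.25 + $98.43 = $4,595.33
Net pay = $10,761.16 − $4,595.33 = $6,165.83

$6,165.83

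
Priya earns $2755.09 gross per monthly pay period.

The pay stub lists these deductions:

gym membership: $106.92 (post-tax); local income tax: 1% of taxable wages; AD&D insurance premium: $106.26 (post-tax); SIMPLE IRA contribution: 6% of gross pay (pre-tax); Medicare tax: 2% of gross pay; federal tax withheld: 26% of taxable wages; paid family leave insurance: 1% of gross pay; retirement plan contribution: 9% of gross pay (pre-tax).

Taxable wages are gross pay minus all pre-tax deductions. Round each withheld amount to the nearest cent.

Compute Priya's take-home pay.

SIMPLE IRA contribution: $2755.09 × 0.06 = $165.31
Retirement plan contribution: $2755.09 × 0.09 = $247.96
Pre-tax total = $165.31 + $247.96 = $413.27
Taxable wages = $2755.09 − $413.27 = $2341.82
Local income tax: $2341.82 × 0.01 = $23.42
Federal tax withheld: $2341.82 × 0.26 = $608.87
Medicare tax: $2755.09 × 0.02 = $55.10
Paid family leave insurance: $2755.09 × 0.01 = $27.55
AD&D insurance premium: $106.26
Gym membership: $106.92
Total deductions = $165.31 + $247.96 + $23.42 + $608.87 + $55.10 + $27.55 + $106.26 + $106.92 = $1341.39
Net pay = $2755.09 − $1341.39 = $1413.70

$1413.70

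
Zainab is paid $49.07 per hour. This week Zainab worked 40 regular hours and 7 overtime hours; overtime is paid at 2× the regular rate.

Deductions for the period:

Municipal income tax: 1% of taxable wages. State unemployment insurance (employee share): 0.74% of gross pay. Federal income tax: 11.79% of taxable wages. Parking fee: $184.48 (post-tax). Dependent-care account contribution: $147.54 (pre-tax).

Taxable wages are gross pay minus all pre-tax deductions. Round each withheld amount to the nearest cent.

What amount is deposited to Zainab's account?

Regular pay: 40 × $49.07 = $1,962.80
Overtime pay: 7 × $49.07 × 2 = $686.98
Gross pay = $1,962.80 + $686.98 = $2,649.78
Dependent-care account contribution: $147.54
Taxable wages = $2,649.78 − $147.54 = $2,502.24
Municipal income tax: $2,502.24 × 0.01 = $25.02
Federal income tax: $2,502.24 × 0.1179 = $295.01
State unemployment insurance (employee share): $2,649.78 × 0.0074 = $19.61
Parking fee: $184.48
Total deductions = $147.54 + $25.02 + $295.01 + $19.61 + $184.48 = $671.66
Net pay = $2,649.78 − $671.66 = $1,978.12

$1,978.12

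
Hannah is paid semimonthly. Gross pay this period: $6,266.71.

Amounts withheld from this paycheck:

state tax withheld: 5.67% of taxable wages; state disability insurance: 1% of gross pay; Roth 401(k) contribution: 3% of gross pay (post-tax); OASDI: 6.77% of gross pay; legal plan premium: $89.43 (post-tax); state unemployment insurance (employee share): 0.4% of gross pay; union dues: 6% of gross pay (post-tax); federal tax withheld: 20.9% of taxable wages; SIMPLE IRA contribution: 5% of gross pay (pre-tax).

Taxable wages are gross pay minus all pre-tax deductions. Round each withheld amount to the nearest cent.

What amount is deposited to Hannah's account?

$3,206.13

SIMPLE IRA contribution: $6,266.71 × 0.05 = $313.34
Taxable wages = $6,266.71 − $313.34 = $5,953.37
Federal tax withheld: $5,953.37 × 0.209 = $1,244.25
State tax withheld: $5,953.37 × 0.0567 = $337.56
State disability insurance: $6,266.71 × 0.01 = $62.67
State unemployment insurance (employee share): $6,266.71 × 0.004 = $25.07
OASDI: $6,266.71 × 0.0677 = $424.26
Legal plan premium: $89.43
Union dues: $6,266.71 × 0.06 = $376.00
Roth 401(k) contribution: $6,266.71 × 0.03 = $188.00
Total deductions = $313.34 + $1,244.25 + $337.56 + $62.67 + $25.07 + $424.26 + $89.43 + $376.00 + $188.00 = $3,060.58
Net pay = $6,266.71 − $3,060.58 = $3,206.13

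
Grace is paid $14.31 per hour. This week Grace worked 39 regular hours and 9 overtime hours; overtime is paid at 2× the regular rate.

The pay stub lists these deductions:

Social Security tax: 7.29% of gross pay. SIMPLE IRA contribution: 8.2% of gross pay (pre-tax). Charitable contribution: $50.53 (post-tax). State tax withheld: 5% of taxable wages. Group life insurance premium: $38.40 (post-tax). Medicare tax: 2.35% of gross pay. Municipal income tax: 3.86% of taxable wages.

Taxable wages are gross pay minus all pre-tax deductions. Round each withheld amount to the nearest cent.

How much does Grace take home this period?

Regular pay: 39 × $14.31 = $558.09
Overtime pay: 9 × $14.31 × 2 = $257.58
Gross pay = $558.09 + $257.58 = $815.67
SIMPLE IRA contribution: $815.67 × 0.082 = $66.88
Taxable wages = $815.67 − $66.88 = $748.79
State tax withheld: $748.79 × 0.05 = $37.44
Municipal income tax: $748.79 × 0.0386 = $28.90
Social Security tax: $815.67 × 0.0729 = $59.46
Medicare tax: $815.67 × 0.0235 = $19.17
Charitable contribution: $50.53
Group life insurance premium: $38.40
Total deductions = $66.88 + $37.44 + $28.90 + $59.46 + $19.17 + $50.53 + $38.40 = $300.78
Net pay = $815.67 − $300.78 = $514.89

$514.89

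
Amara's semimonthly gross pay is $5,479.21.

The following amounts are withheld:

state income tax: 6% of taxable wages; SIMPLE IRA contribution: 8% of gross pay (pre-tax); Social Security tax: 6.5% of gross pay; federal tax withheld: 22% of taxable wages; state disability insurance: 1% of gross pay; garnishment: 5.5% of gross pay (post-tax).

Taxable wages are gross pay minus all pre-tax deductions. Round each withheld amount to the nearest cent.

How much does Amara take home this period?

SIMPLE IRA contribution: $5,479.21 × 0.08 = $438.34
Taxable wages = $5,479.21 − $438.34 = $5,040.87
State income tax: $5,040.87 × 0.06 = $302.45
Federal tax withheld: $5,040.87 × 0.22 = $1,108.99
Social Security tax: $5,479.21 × 0.065 = $356.15
State disability insurance: $5,479.21 × 0.01 = $54.79
Garnishment: $5,479.21 × 0.055 = $301.36
Total deductions = $438.34 + $302.45 + $1,108.99 + $356.15 + $54.79 + $301.36 = $2,562.08
Net pay = $5,479.21 − $2,562.08 = $2,917.13

$2,917.13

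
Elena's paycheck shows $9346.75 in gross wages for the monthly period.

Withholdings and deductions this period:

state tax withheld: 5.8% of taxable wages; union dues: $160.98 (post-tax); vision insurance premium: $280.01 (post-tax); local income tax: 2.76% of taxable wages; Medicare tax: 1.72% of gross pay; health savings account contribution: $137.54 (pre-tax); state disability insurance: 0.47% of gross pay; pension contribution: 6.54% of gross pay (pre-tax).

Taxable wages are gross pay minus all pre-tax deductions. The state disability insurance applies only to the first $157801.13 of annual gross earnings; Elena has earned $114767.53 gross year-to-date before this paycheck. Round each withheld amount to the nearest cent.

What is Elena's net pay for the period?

$7216.27

Pension contribution: $9346.75 × 0.0654 = $611.28
Health savings account contribution: $137.54
Pre-tax total = $611.28 + $137.54 = $748.82
Taxable wages = $9346.75 − $748.82 = $8597.93
Local income tax: $8597.93 × 0.0276 = $237.30
State tax withheld: $8597.93 × 0.058 = $498.68
Medicare tax: $9346.75 × 0.0172 = $160.76
State disability insurance: cap not yet reached, full $9346.75 is subject → $9346.75 × 0.0047 = $43.93
Union dues: $160.98
Vision insurance premium: $280.01
Total deductions = $611.28 + $137.54 + $237.30 + $498.68 + $160.76 + $43.93 + $160.98 + $280.01 = $2130.48
Net pay = $9346.75 − $2130.48 = $7216.27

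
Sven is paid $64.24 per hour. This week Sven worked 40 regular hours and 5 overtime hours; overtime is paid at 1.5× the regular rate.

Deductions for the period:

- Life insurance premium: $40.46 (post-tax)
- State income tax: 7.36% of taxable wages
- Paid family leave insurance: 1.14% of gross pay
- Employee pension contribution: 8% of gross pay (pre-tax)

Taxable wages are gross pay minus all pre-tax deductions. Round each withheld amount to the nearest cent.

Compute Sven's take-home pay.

$2,525.42

Regular pay: 40 × $64.24 = $2,569.60
Overtime pay: 5 × $64.24 × 1.5 = $481.80
Gross pay = $2,569.60 + $481.80 = $3,051.40
Employee pension contribution: $3,051.40 × 0.08 = $244.11
Taxable wages = $3,051.40 − $244.11 = $2,807.29
State income tax: $2,807.29 × 0.0736 = $206.62
Paid family leave insurance: $3,051.40 × 0.0114 = $34.79
Life insurance premium: $40.46
Total deductions = $244.11 + $206.62 + $34.79 + $40.46 = $525.98
Net pay = $3,051.40 − $525.98 = $2,525.42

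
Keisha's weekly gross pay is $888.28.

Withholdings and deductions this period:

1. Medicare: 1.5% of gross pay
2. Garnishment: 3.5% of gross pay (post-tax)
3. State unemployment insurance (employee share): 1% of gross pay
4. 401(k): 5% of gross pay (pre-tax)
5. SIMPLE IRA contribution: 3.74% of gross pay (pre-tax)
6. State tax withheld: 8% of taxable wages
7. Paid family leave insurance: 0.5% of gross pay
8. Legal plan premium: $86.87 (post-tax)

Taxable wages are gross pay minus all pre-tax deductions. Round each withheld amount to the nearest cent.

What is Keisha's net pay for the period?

401(k): $888.28 × 0.05 = $44.41
SIMPLE IRA contribution: $888.28 × 0.0374 = $33.22
Pre-tax total = $44.41 + $33.22 = $77.63
Taxable wages = $888.28 − $77.63 = $810.65
State tax withheld: $810.65 × 0.08 = $64.85
Paid family leave insurance: $888.28 × 0.005 = $4.44
State unemployment insurance (employee share): $888.28 × 0.01 = $8.88
Medicare: $888.28 × 0.015 = $13.32
Garnishment: $888.28 × 0.035 = $31.09
Legal plan premium: $86.87
Total deductions = $44.41 + $33.22 + $64.85 + $4.44 + $8.88 + $13.32 + $31.09 + $86.87 = $287.08
Net pay = $888.28 − $287.08 = $601.20

$601.20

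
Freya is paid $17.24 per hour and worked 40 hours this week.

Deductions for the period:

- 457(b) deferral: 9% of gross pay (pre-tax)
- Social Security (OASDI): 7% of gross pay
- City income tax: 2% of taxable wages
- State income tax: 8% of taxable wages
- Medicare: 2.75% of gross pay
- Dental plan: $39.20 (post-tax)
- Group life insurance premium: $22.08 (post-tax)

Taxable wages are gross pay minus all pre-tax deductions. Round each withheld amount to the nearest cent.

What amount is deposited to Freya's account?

$436.28

Gross pay: 40 × $17.24 = $689.60
457(b) deferral: $689.60 × 0.09 = $62.06
Taxable wages = $689.60 − $62.06 = $627.54
City income tax: $627.54 × 0.02 = $12.55
State income tax: $627.54 × 0.08 = $50.20
Social Security (OASDI): $689.60 × 0.07 = $48.27
Medicare: $689.60 × 0.0275 = $18.96
Group life insurance premium: $22.08
Dental plan: $39.20
Total deductions = $62.06 + $12.55 + $50.20 + $48.27 + $18.96 + $22.08 + $39.20 = $253.32
Net pay = $689.60 − $253.32 = $436.28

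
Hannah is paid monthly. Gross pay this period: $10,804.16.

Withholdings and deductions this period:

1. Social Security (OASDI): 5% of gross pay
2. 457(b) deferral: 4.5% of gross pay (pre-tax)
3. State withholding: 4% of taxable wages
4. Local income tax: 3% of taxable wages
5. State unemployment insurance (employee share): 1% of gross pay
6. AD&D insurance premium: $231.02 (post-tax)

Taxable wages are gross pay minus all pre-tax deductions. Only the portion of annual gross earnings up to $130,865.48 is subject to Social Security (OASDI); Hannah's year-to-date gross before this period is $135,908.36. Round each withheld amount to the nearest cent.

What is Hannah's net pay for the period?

$9,256.65

457(b) deferral: $10,804.16 × 0.045 = $486.19
Taxable wages = $10,804.16 − $486.19 = $10,317.97
State withholding: $10,317.97 × 0.04 = $412.72
Local income tax: $10,317.97 × 0.03 = $309.54
State unemployment insurance (employee share): $10,804.16 × 0.01 = $108.04
Social Security (OASDI): annual cap $130,865.48 already reached (YTD $135,908.36), so $0.00
AD&D insurance premium: $231.02
Total deductions = $486.19 + $412.72 + $309.54 + $108.04 + $0.00 + $231.02 = $1,547.51
Net pay = $10,804.16 − $1,547.51 = $9,256.65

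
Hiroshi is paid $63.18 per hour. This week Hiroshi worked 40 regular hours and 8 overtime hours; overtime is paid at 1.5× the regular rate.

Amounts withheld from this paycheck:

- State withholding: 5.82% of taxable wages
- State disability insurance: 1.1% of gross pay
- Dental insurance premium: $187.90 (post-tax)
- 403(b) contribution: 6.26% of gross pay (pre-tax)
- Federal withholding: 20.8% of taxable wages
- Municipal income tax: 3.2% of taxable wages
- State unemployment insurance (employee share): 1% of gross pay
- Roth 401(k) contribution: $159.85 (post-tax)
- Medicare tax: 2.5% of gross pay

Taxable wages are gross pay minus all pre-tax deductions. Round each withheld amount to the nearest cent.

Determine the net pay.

Regular pay: 40 × $63.18 = $2527.20
Overtime pay: 8 × $63.18 × 1.5 = $758.16
Gross pay = $2527.20 + $758.16 = $3285.36
403(b) contribution: $3285.36 × 0.0626 = $205.66
Taxable wages = $3285.36 − $205.66 = $3079.70
State withholding: $3079.70 × 0.0582 = $179.24
Municipal income tax: $3079.70 × 0.032 = $98.55
Federal withholding: $3079.70 × 0.208 = $640.58
State unemployment insurance (employee share): $3285.36 × 0.01 = $32.85
State disability insurance: $3285.36 × 0.011 = $36.14
Medicare tax: $3285.36 × 0.025 = $82.13
Roth 401(k) contribution: $159.85
Dental insurance premium: $187.90
Total deductions = $205.66 + $179.24 + $98.55 + $640.58 + $32.85 + $36.14 + $82.13 + $159.85 + $187.90 = $1622.90
Net pay = $3285.36 − $1622.90 = $1662.46

$1662.46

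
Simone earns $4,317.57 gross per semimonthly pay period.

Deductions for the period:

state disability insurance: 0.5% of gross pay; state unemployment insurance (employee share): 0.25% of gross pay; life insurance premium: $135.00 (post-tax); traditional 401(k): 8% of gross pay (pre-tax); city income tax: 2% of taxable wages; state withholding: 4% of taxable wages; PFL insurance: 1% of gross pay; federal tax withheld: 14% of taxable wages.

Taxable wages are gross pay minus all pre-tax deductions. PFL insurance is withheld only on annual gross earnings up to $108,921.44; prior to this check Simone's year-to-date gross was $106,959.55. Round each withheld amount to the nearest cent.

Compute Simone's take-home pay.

$2,990.73

Traditional 401(k): $4,317.57 × 0.08 = $345.41
Taxable wages = $4,317.57 − $345.41 = $3,972.16
City income tax: $3,972.16 × 0.02 = $79.44
Federal tax withheld: $3,972.16 × 0.14 = $556.10
State withholding: $3,972.16 × 0.04 = $158.89
State unemployment insurance (employee share): $4,317.57 × 0.0025 = $10.79
PFL insurance: only $108,921.44 − $106,959.55 = $1,961.89 of this check is subject → $1,961.89 × 0.01 = $19.62
State disability insurance: $4,317.57 × 0.005 = $21.59
Life insurance premium: $135.00
Total deductions = $345.41 + $79.44 + $556.10 + $158.89 + $10.79 + $19.62 + $21.59 + $135.00 = $1,326.84
Net pay = $4,317.57 − $1,326.84 = $2,990.73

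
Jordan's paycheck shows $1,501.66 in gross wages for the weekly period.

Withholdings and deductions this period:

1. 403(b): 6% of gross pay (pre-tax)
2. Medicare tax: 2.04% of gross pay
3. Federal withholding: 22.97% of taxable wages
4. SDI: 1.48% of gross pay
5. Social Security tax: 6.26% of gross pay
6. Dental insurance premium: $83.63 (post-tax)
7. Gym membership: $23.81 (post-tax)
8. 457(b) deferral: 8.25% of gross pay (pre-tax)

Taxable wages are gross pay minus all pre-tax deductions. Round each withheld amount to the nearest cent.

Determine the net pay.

457(b) deferral: $1,501.66 × 0.0825 = $123.89
403(b): $1,501.66 × 0.06 = $90.10
Pre-tax total = $123.89 + $90.10 = $213.99
Taxable wages = $1,501.66 − $213.99 = $1,287.67
Federal withholding: $1,287.67 × 0.2297 = $295.78
Social Security tax: $1,501.66 × 0.0626 = $94.00
SDI: $1,501.66 × 0.0148 = $22.22
Medicare tax: $1,501.66 × 0.0204 = $30.63
Gym membership: $23.81
Dental insurance premium: $83.63
Total deductions = $123.89 + $90.10 + $295.78 + $94.00 + $22.22 + $30.63 + $23.81 + $83.63 = $764.06
Net pay = $1,501.66 − $764.06 = $737.60

$737.60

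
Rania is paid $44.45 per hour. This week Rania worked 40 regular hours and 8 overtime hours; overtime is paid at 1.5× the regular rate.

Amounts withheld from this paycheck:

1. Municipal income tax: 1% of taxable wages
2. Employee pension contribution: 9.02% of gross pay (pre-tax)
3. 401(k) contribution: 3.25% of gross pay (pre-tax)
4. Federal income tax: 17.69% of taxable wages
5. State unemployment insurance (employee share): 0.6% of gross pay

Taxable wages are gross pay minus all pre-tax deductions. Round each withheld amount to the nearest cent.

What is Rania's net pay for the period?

$1,634.92

Regular pay: 40 × $44.45 = $1,778.00
Overtime pay: 8 × $44.45 × 1.5 = $533.40
Gross pay = $1,778.00 + $533.40 = $2,311.40
Employee pension contribution: $2,311.40 × 0.0902 = $208.49
401(k) contribution: $2,311.40 × 0.0325 = $75.12
Pre-tax total = $208.49 + $75.12 = $283.61
Taxable wages = $2,311.40 − $283.61 = $2,027.79
Federal income tax: $2,027.79 × 0.1769 = $358.72
Municipal income tax: $2,027.79 × 0.01 = $20.28
State unemployment insurance (employee share): $2,311.40 × 0.006 = $13.87
Total deductions = $208.49 + $75.12 + $358.72 + $20.28 + $13.87 = $676.48
Net pay = $2,311.40 − $676.48 = $1,634.92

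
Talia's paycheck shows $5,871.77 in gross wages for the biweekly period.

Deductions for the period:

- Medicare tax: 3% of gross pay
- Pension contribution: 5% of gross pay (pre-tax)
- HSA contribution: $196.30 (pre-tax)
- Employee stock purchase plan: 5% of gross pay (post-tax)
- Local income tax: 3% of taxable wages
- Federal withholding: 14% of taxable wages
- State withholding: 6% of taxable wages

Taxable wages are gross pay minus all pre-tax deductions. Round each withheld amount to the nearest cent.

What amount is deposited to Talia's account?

HSA contribution: $196.30
Pension contribution: $5,871.77 × 0.05 = $293.59
Pre-tax total = $196.30 + $293.59 = $489.89
Taxable wages = $5,871.77 − $489.89 = $5,381.88
State withholding: $5,381.88 × 0.06 = $322.91
Federal withholding: $5,381.88 × 0.14 = $753.46
Local income tax: $5,381.88 × 0.03 = $161.46
Medicare tax: $5,871.77 × 0.03 = $176.15
Employee stock purchase plan: $5,871.77 × 0.05 = $293.59
Total deductions = $196.30 + $293.59 + $322.91 + $753.46 + $161.46 + $176.15 + $293.59 = $2,197.46
Net pay = $5,871.77 − $2,197.46 = $3,674.31

$3,674.31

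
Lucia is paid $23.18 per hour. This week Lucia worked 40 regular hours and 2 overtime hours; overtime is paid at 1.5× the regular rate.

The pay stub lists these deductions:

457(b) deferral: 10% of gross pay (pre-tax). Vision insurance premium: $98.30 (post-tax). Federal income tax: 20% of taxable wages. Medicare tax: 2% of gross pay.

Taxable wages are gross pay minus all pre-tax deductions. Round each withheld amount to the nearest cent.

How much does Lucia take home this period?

Regular pay: 40 × $23.18 = $927.20
Overtime pay: 2 × $23.18 × 1.5 = $69.54
Gross pay = $927.20 + $69.54 = $996.74
457(b) deferral: $996.74 × 0.1 = $99.67
Taxable wages = $996.74 − $99.67 = $897.07
Federal income tax: $897.07 × 0.2 = $179.41
Medicare tax: $996.74 × 0.02 = $19.93
Vision insurance premium: $98.30
Total deductions = $99.67 + $179.41 + $19.93 + $98.30 = $397.31
Net pay = $996.74 − $397.31 = $599.43

$599.43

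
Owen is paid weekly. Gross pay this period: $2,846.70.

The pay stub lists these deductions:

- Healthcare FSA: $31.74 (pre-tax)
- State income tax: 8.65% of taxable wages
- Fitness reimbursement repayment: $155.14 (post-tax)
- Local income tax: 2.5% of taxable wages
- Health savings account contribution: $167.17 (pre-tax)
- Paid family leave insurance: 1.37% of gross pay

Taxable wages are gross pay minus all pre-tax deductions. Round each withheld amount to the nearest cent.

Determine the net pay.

$2,158.43

Healthcare FSA: $31.74
Health savings account contribution: $167.17
Pre-tax total = $31.74 + $167.17 = $198.91
Taxable wages = $2,846.70 − $198.91 = $2,647.79
State income tax: $2,647.79 × 0.0865 = $229.03
Local income tax: $2,647.79 × 0.025 = $66.19
Paid family leave insurance: $2,846.70 × 0.0137 = $39.00
Fitness reimbursement repayment: $155.14
Total deductions = $31.74 + $167.17 + $229.03 + $66.19 + $39.00 + $155.14 = $688.27
Net pay = $2,846.70 − $688.27 = $2,158.43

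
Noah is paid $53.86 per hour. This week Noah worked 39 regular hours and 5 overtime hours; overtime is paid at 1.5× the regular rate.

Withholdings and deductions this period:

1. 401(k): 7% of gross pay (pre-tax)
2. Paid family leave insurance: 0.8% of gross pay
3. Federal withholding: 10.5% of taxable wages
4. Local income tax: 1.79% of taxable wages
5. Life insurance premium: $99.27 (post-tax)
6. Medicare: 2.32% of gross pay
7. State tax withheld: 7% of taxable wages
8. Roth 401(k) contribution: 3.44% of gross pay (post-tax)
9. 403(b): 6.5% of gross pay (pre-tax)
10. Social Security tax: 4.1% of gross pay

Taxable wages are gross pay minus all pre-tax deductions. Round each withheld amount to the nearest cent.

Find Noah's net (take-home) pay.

Regular pay: 39 × $53.86 = $2100.54
Overtime pay: 5 × $53.86 × 1.5 = $403.95
Gross pay = $2100.54 + $403.95 = $2504.49
403(b): $2504.49 × 0.065 = $162.79
401(k): $2504.49 × 0.07 = $175.31
Pre-tax total = $162.79 + $175.31 = $338.10
Taxable wages = $2504.49 − $338.10 = $2166.39
Local income tax: $2166.39 × 0.0179 = $38.78
State tax withheld: $2166.39 × 0.07 = $151.65
Federal withholding: $2166.39 × 0.105 = $227.47
Social Security tax: $2504.49 × 0.041 = $102.68
Paid family leave insurance: $2504.49 × 0.008 = $20.04
Medicare: $2504.49 × 0.0232 = $58.10
Roth 401(k) contribution: $2504.49 × 0.0344 = $86.15
Life insurance premium: $99.27
Total deductions = $162.79 + $175.31 + $38.78 + $151.65 + $227.47 + $102.68 + $20.04 + $58.10 + $86.15 + $99.27 = $1122.24
Net pay = $2504.49 − $1122.24 = $1382.25

$1382.25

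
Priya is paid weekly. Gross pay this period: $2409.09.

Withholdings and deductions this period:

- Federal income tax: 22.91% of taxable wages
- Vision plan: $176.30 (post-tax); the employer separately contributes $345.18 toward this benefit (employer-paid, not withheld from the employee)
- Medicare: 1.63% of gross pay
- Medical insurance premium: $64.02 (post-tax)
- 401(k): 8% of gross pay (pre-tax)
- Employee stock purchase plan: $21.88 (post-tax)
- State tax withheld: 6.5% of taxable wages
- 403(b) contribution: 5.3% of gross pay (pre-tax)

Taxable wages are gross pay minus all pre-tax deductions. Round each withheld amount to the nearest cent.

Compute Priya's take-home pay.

$1172.93

403(b) contribution: $2409.09 × 0.053 = $127.68
401(k): $2409.09 × 0.08 = $192.73
Pre-tax total = $127.68 + $192.73 = $320.41
Taxable wages = $2409.09 − $320.41 = $2088.68
State tax withheld: $2088.68 × 0.065 = $135.76
Federal income tax: $2088.68 × 0.2291 = $478.52
Medicare: $2409.09 × 0.0163 = $39.27
Employee stock purchase plan: $21.88
Medical insurance premium: $64.02
Vision plan: $176.30
(Employer's $345.18 toward vision plan is not withheld from the employee.)
Total deductions = $127.68 + $192.73 + $135.76 + $478.52 + $39.27 + $21.88 + $64.02 + $176.30 = $1236.16
Net pay = $2409.09 − $1236.16 = $1172.93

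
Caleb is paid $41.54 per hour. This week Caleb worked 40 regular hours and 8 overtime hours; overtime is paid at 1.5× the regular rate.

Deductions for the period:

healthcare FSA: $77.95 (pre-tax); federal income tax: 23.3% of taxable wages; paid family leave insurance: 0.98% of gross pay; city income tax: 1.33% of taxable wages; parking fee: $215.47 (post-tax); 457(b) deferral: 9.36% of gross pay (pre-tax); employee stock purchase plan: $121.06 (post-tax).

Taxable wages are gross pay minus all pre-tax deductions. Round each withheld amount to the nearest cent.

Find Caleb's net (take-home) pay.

$1,059.22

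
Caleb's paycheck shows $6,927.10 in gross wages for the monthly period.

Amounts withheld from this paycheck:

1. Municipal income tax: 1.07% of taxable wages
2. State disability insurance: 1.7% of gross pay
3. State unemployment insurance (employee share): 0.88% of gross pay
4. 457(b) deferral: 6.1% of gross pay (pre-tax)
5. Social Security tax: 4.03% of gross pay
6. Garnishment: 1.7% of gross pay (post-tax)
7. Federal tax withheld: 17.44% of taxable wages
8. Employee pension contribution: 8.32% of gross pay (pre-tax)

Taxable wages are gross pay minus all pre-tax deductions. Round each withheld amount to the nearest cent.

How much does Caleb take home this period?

457(b) deferral: $6,927.10 × 0.061 = $422.55
Employee pension contribution: $6,927.10 × 0.0832 = $576.33
Pre-tax total = $422.55 + $576.33 = $998.88
Taxable wages = $6,927.10 − $998.88 = $5,928.22
Municipal income tax: $5,928.22 × 0.0107 = $63.43
Federal tax withheld: $5,928.22 × 0.1744 = $1,033.88
State disability insurance: $6,927.10 × 0.017 = $117.76
State unemployment insurance (employee share): $6,927.10 × 0.0088 = $60.96
Social Security tax: $6,927.10 × 0.0403 = $279.16
Garnishment: $6,927.10 × 0.017 = $117.76
Total deductions = $422.55 + $576.33 + $63.43 + $1,033.88 + $117.76 + $60.96 + $279.16 + $117.76 = $2,671.83
Net pay = $6,927.10 − $2,671.83 = $4,255.27

$4,255.27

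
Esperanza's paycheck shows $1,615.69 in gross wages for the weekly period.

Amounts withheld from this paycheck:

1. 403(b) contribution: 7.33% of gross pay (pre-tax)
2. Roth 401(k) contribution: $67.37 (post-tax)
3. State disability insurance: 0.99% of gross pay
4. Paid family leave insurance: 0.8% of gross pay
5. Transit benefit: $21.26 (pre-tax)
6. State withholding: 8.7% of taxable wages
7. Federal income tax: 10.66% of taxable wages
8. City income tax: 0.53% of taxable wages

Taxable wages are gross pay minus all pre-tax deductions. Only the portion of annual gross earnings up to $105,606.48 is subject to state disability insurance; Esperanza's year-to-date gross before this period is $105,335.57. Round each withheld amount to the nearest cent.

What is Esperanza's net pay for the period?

$1,099.45

Transit benefit: $21.26
403(b) contribution: $1,615.69 × 0.0733 = $118.43
Pre-tax total = $21.26 + $118.43 = $139.69
Taxable wages = $1,615.69 − $139.69 = $1,476.00
City income tax: $1,476.00 × 0.0053 = $7.82
Federal income tax: $1,476.00 × 0.1066 = $157.34
State withholding: $1,476.00 × 0.087 = $128.41
Paid family leave insurance: $1,615.69 × 0.008 = $12.93
State disability insurance: only $105,606.48 − $105,335.57 = $270.91 of this check is subject → $270.91 × 0.0099 = $2.68
Roth 401(k) contribution: $67.37
Total deductions = $21.26 + $118.43 + $7.82 + $157.34 + $128.41 + $12.93 + $2.68 + $67.37 = $516.24
Net pay = $1,615.69 − $516.24 = $1,099.45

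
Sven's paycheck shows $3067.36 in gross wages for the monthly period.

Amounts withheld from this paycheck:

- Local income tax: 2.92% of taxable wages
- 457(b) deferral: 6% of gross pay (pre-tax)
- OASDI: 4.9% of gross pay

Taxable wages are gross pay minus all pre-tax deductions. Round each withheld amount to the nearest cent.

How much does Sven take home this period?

$2648.83

457(b) deferral: $3067.36 × 0.06 = $184.04
Taxable wages = $3067.36 − $184.04 = $2883.32
Local income tax: $2883.32 × 0.0292 = $84.19
OASDI: $3067.36 × 0.049 = $150.30
Total deductions = $184.04 + $84.19 + $150.30 = $418.53
Net pay = $3067.36 − $418.53 = $2648.83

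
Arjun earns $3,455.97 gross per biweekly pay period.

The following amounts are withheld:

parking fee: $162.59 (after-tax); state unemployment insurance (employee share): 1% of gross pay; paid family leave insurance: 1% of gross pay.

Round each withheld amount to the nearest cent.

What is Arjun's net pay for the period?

$3,224.26

State unemployment insurance (employee share): $3,455.97 × 0.01 = $34.56
Paid family leave insurance: $3,455.97 × 0.01 = $34.56
Parking fee: $162.59
Total deductions = $34.56 + $34.56 + $162.59 = $231.71
Net pay = $3,455.97 − $231.71 = $3,224.26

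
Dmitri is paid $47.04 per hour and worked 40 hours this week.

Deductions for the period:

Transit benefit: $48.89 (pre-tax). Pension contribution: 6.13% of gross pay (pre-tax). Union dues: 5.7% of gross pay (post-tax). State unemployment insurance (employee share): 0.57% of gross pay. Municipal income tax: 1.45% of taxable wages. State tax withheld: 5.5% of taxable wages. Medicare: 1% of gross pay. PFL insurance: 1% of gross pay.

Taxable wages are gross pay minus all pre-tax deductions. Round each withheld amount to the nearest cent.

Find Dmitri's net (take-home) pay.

Gross pay: 40 × $47.04 = $1,881.60
Pension contribution: $1,881.60 × 0.0613 = $115.34
Transit benefit: $48.89
Pre-tax total = $115.34 + $48.89 = $164.23
Taxable wages = $1,881.60 − $164.23 = $1,717.37
Municipal income tax: $1,717.37 × 0.0145 = $24.90
State tax withheld: $1,717.37 × 0.055 = $94.46
PFL insurance: $1,881.60 × 0.01 = $18.82
State unemployment insurance (employee share): $1,881.60 × 0.0057 = $10.73
Medicare: $1,881.60 × 0.01 = $18.82
Union dues: $1,881.60 × 0.057 = $107.25
Total deductions = $115.34 + $48.89 + $24.90 + $94.46 + $18.82 + $10.73 + $18.82 + $107.25 = $439.21
Net pay = $1,881.60 − $439.21 = $1,442.39

$1,442.39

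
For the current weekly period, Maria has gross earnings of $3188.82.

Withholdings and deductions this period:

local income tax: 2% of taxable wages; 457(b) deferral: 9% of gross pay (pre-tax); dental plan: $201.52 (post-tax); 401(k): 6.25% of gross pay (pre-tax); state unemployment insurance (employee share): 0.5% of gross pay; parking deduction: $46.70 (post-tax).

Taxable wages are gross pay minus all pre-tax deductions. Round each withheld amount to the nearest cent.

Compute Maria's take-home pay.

$2384.32

401(k): $3188.82 × 0.0625 = $199.30
457(b) deferral: $3188.82 × 0.09 = $286.99
Pre-tax total = $199.30 + $286.99 = $486.29
Taxable wages = $3188.82 − $486.29 = $2702.53
Local income tax: $2702.53 × 0.02 = $54.05
State unemployment insurance (employee share): $3188.82 × 0.005 = $15.94
Dental plan: $201.52
Parking deduction: $46.70
Total deductions = $199.30 + $286.99 + $54.05 + $15.94 + $201.52 + $46.70 = $804.50
Net pay = $3188.82 − $804.50 = $2384.32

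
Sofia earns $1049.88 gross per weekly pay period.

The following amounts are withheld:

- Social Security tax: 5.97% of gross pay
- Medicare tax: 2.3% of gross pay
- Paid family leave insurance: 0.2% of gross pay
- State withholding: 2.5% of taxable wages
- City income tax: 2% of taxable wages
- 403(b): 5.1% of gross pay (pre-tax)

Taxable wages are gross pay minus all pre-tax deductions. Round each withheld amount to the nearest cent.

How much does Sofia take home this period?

403(b): $1049.88 × 0.051 = $53.54
Taxable wages = $1049.88 − $53.54 = $996.34
State withholding: $996.34 × 0.025 = $24.91
City income tax: $996.34 × 0.02 = $19.93
Social Security tax: $1049.88 × 0.0597 = $62.68
Paid family leave insurance: $1049.88 × 0.002 = $2.10
Medicare tax: $1049.88 × 0.023 = $24.15
Total deductions = $53.54 + $24.91 + $19.93 + $62.68 + $2.10 + $24.15 = $187.31
Net pay = $1049.88 − $187.31 = $862.57

$862.57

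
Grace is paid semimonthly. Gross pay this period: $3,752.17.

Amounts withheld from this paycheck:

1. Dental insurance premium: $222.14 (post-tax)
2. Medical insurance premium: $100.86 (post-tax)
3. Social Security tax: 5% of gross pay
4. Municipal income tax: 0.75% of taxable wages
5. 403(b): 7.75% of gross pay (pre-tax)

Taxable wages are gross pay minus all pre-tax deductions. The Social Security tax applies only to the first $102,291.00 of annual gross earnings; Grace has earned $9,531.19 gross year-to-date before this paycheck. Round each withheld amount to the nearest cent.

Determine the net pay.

403(b): $3,752.17 × 0.0775 = $290.79
Taxable wages = $3,752.17 − $290.79 = $3,461.38
Municipal income tax: $3,461.38 × 0.0075 = $25.96
Social Security tax: cap not yet reached, full $3,752.17 is subject → $3,752.17 × 0.05 = $187.61
Dental insurance premium: $222.14
Medical insurance premium: $100.86
Total deductions = $290.79 + $25.96 + $187.61 + $222.14 + $100.86 = $827.36
Net pay = $3,752.17 − $827.36 = $2,924.81

$2,924.81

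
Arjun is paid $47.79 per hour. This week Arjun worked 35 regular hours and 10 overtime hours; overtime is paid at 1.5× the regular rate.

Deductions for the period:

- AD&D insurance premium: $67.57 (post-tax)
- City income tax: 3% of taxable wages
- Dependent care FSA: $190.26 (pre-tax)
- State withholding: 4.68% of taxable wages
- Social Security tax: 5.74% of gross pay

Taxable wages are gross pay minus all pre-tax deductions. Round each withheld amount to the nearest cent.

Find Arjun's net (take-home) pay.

$1,825.61

Regular pay: 35 × $47.79 = $1,672.65
Overtime pay: 10 × $47.79 × 1.5 = $716.85
Gross pay = $1,672.65 + $716.85 = $2,389.50
Dependent care FSA: $190.26
Taxable wages = $2,389.50 − $190.26 = $2,199.24
City income tax: $2,199.24 × 0.03 = $65.98
State withholding: $2,199.24 × 0.0468 = $102.92
Social Security tax: $2,389.50 × 0.0574 = $137.16
AD&D insurance premium: $67.57
Total deductions = $190.26 + $65.98 + $102.92 + $137.16 + $67.57 = $563.89
Net pay = $2,389.50 − $563.89 = $1,825.61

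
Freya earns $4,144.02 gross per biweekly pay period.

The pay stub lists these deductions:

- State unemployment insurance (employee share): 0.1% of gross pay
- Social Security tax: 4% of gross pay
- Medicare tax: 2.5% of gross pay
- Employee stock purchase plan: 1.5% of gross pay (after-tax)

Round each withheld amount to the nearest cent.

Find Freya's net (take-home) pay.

Social Security tax: $4,144.02 × 0.04 = $165.76
Medicare tax: $4,144.02 × 0.025 = $103.60
State unemployment insurance (employee share): $4,144.02 × 0.001 = $4.14
Employee stock purchase plan: $4,144.02 × 0.015 = $62.16
Total deductions = $165.76 + $103.60 + $4.14 + $62.16 = $335.66
Net pay = $4,144.02 − $335.66 = $3,808.36

$3,808.36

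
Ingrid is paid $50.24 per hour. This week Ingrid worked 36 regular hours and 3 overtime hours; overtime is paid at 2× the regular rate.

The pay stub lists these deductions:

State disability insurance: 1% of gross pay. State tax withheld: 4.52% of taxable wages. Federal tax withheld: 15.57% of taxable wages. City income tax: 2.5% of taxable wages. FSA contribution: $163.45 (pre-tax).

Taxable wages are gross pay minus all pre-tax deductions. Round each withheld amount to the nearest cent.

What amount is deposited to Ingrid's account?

Regular pay: 36 × $50.24 = $1,808.64
Overtime pay: 3 × $50.24 × 2 = $301.44
Gross pay = $1,808.64 + $301.44 = $2,110.08
FSA contribution: $163.45
Taxable wages = $2,110.08 − $163.45 = $1,946.63
City income tax: $1,946.63 × 0.025 = $48.67
State tax withheld: $1,946.63 × 0.0452 = $87.99
Federal tax withheld: $1,946.63 × 0.1557 = $303.09
State disability insurance: $2,110.08 × 0.01 = $21.10
Total deductions = $163.45 + $48.67 + $87.99 + $303.09 + $21.10 = $624.30
Net pay = $2,110.08 − $624.30 = $1,485.78

$1,485.78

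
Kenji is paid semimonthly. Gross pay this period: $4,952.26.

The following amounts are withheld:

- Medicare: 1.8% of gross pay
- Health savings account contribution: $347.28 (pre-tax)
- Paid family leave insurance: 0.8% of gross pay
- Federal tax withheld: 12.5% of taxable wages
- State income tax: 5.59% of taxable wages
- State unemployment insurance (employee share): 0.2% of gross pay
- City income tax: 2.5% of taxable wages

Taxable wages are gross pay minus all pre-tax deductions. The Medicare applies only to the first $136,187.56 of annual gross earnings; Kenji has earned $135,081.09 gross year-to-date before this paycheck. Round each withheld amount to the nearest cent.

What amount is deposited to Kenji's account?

$3,587.38

Health savings account contribution: $347.28
Taxable wages = $4,952.26 − $347.28 = $4,604.98
State income tax: $4,604.98 × 0.0559 = $257.42
Federal tax withheld: $4,604.98 × 0.125 = $575.62
City income tax: $4,604.98 × 0.025 = $115.12
Paid family leave insurance: $4,952.26 × 0.008 = $39.62
Medicare: only $136,187.56 − $135,081.09 = $1,106.47 of this check is subject → $1,106.47 × 0.018 = $19.92
State unemployment insurance (employee share): $4,952.26 × 0.002 = $9.90
Total deductions = $347.28 + $257.42 + $575.62 + $115.12 + $39.62 + $19.92 + $9.90 = $1,364.88
Net pay = $4,952.26 − $1,364.88 = $3,587.38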